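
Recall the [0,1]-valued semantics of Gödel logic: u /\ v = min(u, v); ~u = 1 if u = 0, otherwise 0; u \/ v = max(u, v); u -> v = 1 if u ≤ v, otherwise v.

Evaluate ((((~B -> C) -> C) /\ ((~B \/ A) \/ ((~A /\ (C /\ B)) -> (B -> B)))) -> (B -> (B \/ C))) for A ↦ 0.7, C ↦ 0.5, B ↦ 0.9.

~B: Gödel ¬ of 0.9 = 0 (operand ≠ 0)
(~B -> C): 0 ≤ 0.5, so result = 1
((~B -> C) -> C): 1 > 0.5, so result = 0.5
~B: Gödel ¬ of 0.9 = 0 (operand ≠ 0)
(~B \/ A) = max(0, 0.7) = 0.7
~A: Gödel ¬ of 0.7 = 0 (operand ≠ 0)
(C /\ B) = min(0.5, 0.9) = 0.5
(~A /\ (C /\ B)) = min(0, 0.5) = 0
(B -> B): 0.9 ≤ 0.9, so result = 1
((~A /\ (C /\ B)) -> (B -> B)): 0 ≤ 1, so result = 1
((~B \/ A) \/ ((~A /\ (C /\ B)) -> (B -> B))) = max(0.7, 1) = 1
(((~B -> C) -> C) /\ ((~B \/ A) \/ ((~A /\ (C /\ B)) -> (B -> B)))) = min(0.5, 1) = 0.5
(B \/ C) = max(0.9, 0.5) = 0.9
(B -> (B \/ C)): 0.9 ≤ 0.9, so result = 1
((((~B -> C) -> C) /\ ((~B \/ A) \/ ((~A /\ (C /\ B)) -> (B -> B)))) -> (B -> (B \/ C))): 0.5 ≤ 1, so result = 1

1.00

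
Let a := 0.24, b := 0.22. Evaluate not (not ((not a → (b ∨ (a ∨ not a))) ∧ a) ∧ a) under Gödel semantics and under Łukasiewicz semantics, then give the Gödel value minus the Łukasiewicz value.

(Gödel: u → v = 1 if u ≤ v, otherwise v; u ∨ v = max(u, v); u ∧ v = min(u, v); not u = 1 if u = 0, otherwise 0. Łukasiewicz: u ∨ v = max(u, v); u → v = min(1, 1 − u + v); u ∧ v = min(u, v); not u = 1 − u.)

Gödel evaluation:
  not a: Gödel ¬ of 0.24 = 0 (operand ≠ 0)
  not a: Gödel ¬ of 0.24 = 0 (operand ≠ 0)
  (a ∨ not a) = max(0.24, 0) = 0.24
  (b ∨ (a ∨ not a)) = max(0.22, 0.24) = 0.24
  (not a → (b ∨ (a ∨ not a))): 0 ≤ 0.24, so result = 1
  ((not a → (b ∨ (a ∨ not a))) ∧ a) = min(1, 0.24) = 0.24
  not ((not a → (b ∨ (a ∨ not a))) ∧ a): Gödel ¬ of 0.24 = 0 (operand ≠ 0)
  (not ((not a → (b ∨ (a ∨ not a))) ∧ a) ∧ a) = min(0, 0.24) = 0
  not (not ((not a → (b ∨ (a ∨ not a))) ∧ a) ∧ a): Gödel ¬ of 0 = 1 (operand is 0)
  Gödel value = 1
Łukasiewicz evaluation:
  not a: Łukasiewicz ¬ gives 1 − 0.24 = 0.76
  not a: Łukasiewicz ¬ gives 1 − 0.24 = 0.76
  (a ∨ not a) = max(0.24, 0.76) = 0.76
  (b ∨ (a ∨ not a)) = max(0.22, 0.76) = 0.76
  (not a → (b ∨ (a ∨ not a))): min(1, 1 − 0.76 + 0.76) = 1
  ((not a → (b ∨ (a ∨ not a))) ∧ a) = min(1, 0.24) = 0.24
  not ((not a → (b ∨ (a ∨ not a))) ∧ a): Łukasiewicz ¬ gives 1 − 0.24 = 0.76
  (not ((not a → (b ∨ (a ∨ not a))) ∧ a) ∧ a) = min(0.76, 0.24) = 0.24
  not (not ((not a → (b ∨ (a ∨ not a))) ∧ a) ∧ a): Łukasiewicz ¬ gives 1 − 0.24 = 0.76
  Łukasiewicz value = 0.76
Difference: 1 − 0.76 = 0.24

0.24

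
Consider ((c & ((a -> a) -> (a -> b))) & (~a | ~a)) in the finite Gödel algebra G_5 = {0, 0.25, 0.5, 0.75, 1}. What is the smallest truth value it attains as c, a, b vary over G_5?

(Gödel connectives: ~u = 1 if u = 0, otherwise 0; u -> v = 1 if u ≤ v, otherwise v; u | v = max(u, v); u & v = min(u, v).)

The minimum is attained at c = 0, a = 0, b = 0:
  (a -> a): 0 ≤ 0, so result = 1
  (a -> b): 0 ≤ 0, so result = 1
  ((a -> a) -> (a -> b)): 1 ≤ 1, so result = 1
  (c & ((a -> a) -> (a -> b))) = min(0, 1) = 0
  ~a: Gödel ¬ of 0 = 1 (operand is 0)
  ~a: Gödel ¬ of 0 = 1 (operand is 0)
  (~a | ~a) = max(1, 1) = 1
  ((c & ((a -> a) -> (a -> b))) & (~a | ~a)) = min(0, 1) = 0
Checking all 125 assignments confirms none give a value below 0.00.

0.00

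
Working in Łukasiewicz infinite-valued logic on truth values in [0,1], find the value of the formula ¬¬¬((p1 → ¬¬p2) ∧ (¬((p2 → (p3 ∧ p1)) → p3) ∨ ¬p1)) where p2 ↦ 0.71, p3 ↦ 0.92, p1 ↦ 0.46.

0.46

¬p2: Łukasiewicz ¬ gives 1 − 0.71 = 0.29
¬¬p2: Łukasiewicz ¬ gives 1 − 0.29 = 0.71
(p1 → ¬¬p2): min(1, 1 − 0.46 + 0.71) = 1
(p3 ∧ p1) = min(0.92, 0.46) = 0.46
(p2 → (p3 ∧ p1)): min(1, 1 − 0.71 + 0.46) = 0.75
((p2 → (p3 ∧ p1)) → p3): min(1, 1 − 0.75 + 0.92) = 1
¬((p2 → (p3 ∧ p1)) → p3): Łukasiewicz ¬ gives 1 − 1 = 0
¬p1: Łukasiewicz ¬ gives 1 − 0.46 = 0.54
(¬((p2 → (p3 ∧ p1)) → p3) ∨ ¬p1) = max(0, 0.54) = 0.54
((p1 → ¬¬p2) ∧ (¬((p2 → (p3 ∧ p1)) → p3) ∨ ¬p1)) = min(1, 0.54) = 0.54
¬((p1 → ¬¬p2) ∧ (¬((p2 → (p3 ∧ p1)) → p3) ∨ ¬p1)): Łukasiewicz ¬ gives 1 − 0.54 = 0.46
¬¬((p1 → ¬¬p2) ∧ (¬((p2 → (p3 ∧ p1)) → p3) ∨ ¬p1)): Łukasiewicz ¬ gives 1 − 0.46 = 0.54
¬¬¬((p1 → ¬¬p2) ∧ (¬((p2 → (p3 ∧ p1)) → p3) ∨ ¬p1)): Łukasiewicz ¬ gives 1 − 0.54 = 0.46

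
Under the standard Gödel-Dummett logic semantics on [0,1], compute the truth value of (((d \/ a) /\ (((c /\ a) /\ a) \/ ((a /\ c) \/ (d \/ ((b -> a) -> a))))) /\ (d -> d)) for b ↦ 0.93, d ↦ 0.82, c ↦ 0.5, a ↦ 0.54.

0.82

(d \/ a) = max(0.82, 0.54) = 0.82
(c /\ a) = min(0.5, 0.54) = 0.5
((c /\ a) /\ a) = min(0.5, 0.54) = 0.5
(a /\ c) = min(0.54, 0.5) = 0.5
(b -> a): 0.93 > 0.54, so result = 0.54
((b -> a) -> a): 0.54 ≤ 0.54, so result = 1
(d \/ ((b -> a) -> a)) = max(0.82, 1) = 1
((a /\ c) \/ (d \/ ((b -> a) -> a))) = max(0.5, 1) = 1
(((c /\ a) /\ a) \/ ((a /\ c) \/ (d \/ ((b -> a) -> a)))) = max(0.5, 1) = 1
((d \/ a) /\ (((c /\ a) /\ a) \/ ((a /\ c) \/ (d \/ ((b -> a) -> a))))) = min(0.82, 1) = 0.82
(d -> d): 0.82 ≤ 0.82, so result = 1
(((d \/ a) /\ (((c /\ a) /\ a) \/ ((a /\ c) \/ (d \/ ((b -> a) -> a))))) /\ (d -> d)) = min(0.82, 1) = 0.82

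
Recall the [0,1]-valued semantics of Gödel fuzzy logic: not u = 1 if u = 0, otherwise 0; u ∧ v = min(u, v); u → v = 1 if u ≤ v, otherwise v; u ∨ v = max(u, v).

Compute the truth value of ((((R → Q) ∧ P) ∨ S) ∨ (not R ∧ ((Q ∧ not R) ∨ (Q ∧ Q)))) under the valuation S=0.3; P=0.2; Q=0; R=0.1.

0.30

(R → Q): 0.1 > 0, so result = 0
((R → Q) ∧ P) = min(0, 0.2) = 0
(((R → Q) ∧ P) ∨ S) = max(0, 0.3) = 0.3
not R: Gödel ¬ of 0.1 = 0 (operand ≠ 0)
not R: Gödel ¬ of 0.1 = 0 (operand ≠ 0)
(Q ∧ not R) = min(0, 0) = 0
(Q ∧ Q) = min(0, 0) = 0
((Q ∧ not R) ∨ (Q ∧ Q)) = max(0, 0) = 0
(not R ∧ ((Q ∧ not R) ∨ (Q ∧ Q))) = min(0, 0) = 0
((((R → Q) ∧ P) ∨ S) ∨ (not R ∧ ((Q ∧ not R) ∨ (Q ∧ Q)))) = max(0.3, 0) = 0.3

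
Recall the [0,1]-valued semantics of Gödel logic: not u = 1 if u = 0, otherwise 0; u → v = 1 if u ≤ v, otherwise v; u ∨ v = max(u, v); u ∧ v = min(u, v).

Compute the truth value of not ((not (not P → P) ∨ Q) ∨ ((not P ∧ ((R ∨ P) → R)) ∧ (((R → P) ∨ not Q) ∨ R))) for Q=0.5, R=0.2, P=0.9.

not P: Gödel ¬ of 0.9 = 0 (operand ≠ 0)
(not P → P): 0 ≤ 0.9, so result = 1
not (not P → P): Gödel ¬ of 1 = 0 (operand ≠ 0)
(not (not P → P) ∨ Q) = max(0, 0.5) = 0.5
not P: Gödel ¬ of 0.9 = 0 (operand ≠ 0)
(R ∨ P) = max(0.2, 0.9) = 0.9
((R ∨ P) → R): 0.9 > 0.2, so result = 0.2
(not P ∧ ((R ∨ P) → R)) = min(0, 0.2) = 0
(R → P): 0.2 ≤ 0.9, so result = 1
not Q: Gödel ¬ of 0.5 = 0 (operand ≠ 0)
((R → P) ∨ not Q) = max(1, 0) = 1
(((R → P) ∨ not Q) ∨ R) = max(1, 0.2) = 1
((not P ∧ ((R ∨ P) → R)) ∧ (((R → P) ∨ not Q) ∨ R)) = min(0, 1) = 0
((not (not P → P) ∨ Q) ∨ ((not P ∧ ((R ∨ P) → R)) ∧ (((R → P) ∨ not Q) ∨ R))) = max(0.5, 0) = 0.5
not ((not (not P → P) ∨ Q) ∨ ((not P ∧ ((R ∨ P) → R)) ∧ (((R → P) ∨ not Q) ∨ R))): Gödel ¬ of 0.5 = 0 (operand ≠ 0)

0.00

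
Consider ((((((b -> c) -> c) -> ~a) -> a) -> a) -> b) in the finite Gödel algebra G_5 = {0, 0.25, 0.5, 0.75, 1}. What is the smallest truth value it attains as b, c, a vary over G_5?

0.00

The minimum is attained at b = 0, c = 0, a = 0:
  (b -> c): 0 ≤ 0, so result = 1
  ((b -> c) -> c): 1 > 0, so result = 0
  ~a: Gödel ¬ of 0 = 1 (operand is 0)
  (((b -> c) -> c) -> ~a): 0 ≤ 1, so result = 1
  ((((b -> c) -> c) -> ~a) -> a): 1 > 0, so result = 0
  (((((b -> c) -> c) -> ~a) -> a) -> a): 0 ≤ 0, so result = 1
  ((((((b -> c) -> c) -> ~a) -> a) -> a) -> b): 1 > 0, so result = 0
Checking all 125 assignments confirms none give a value below 0.00.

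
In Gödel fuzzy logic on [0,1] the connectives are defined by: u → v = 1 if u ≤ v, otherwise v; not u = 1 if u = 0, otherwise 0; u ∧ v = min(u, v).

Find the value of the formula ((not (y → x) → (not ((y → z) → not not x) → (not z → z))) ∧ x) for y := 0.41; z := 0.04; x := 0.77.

(y → x): 0.41 ≤ 0.77, so result = 1
not (y → x): Gödel ¬ of 1 = 0 (operand ≠ 0)
(y → z): 0.41 > 0.04, so result = 0.04
not x: Gödel ¬ of 0.77 = 0 (operand ≠ 0)
not not x: Gödel ¬ of 0 = 1 (operand is 0)
((y → z) → not not x): 0.04 ≤ 1, so result = 1
not ((y → z) → not not x): Gödel ¬ of 1 = 0 (operand ≠ 0)
not z: Gödel ¬ of 0.04 = 0 (operand ≠ 0)
(not z → z): 0 ≤ 0.04, so result = 1
(not ((y → z) → not not x) → (not z → z)): 0 ≤ 1, so result = 1
(not (y → x) → (not ((y → z) → not not x) → (not z → z))): 0 ≤ 1, so result = 1
((not (y → x) → (not ((y → z) → not not x) → (not z → z))) ∧ x) = min(1, 0.77) = 0.77

0.77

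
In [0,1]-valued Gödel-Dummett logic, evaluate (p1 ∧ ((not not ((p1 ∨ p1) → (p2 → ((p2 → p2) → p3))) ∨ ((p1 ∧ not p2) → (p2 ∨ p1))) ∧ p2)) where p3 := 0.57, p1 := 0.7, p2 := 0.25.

(p1 ∨ p1) = max(0.7, 0.7) = 0.7
(p2 → p2): 0.25 ≤ 0.25, so result = 1
((p2 → p2) → p3): 1 > 0.57, so result = 0.57
(p2 → ((p2 → p2) → p3)): 0.25 ≤ 0.57, so result = 1
((p1 ∨ p1) → (p2 → ((p2 → p2) → p3))): 0.7 ≤ 1, so result = 1
not ((p1 ∨ p1) → (p2 → ((p2 → p2) → p3))): Gödel ¬ of 1 = 0 (operand ≠ 0)
not not ((p1 ∨ p1) → (p2 → ((p2 → p2) → p3))): Gödel ¬ of 0 = 1 (operand is 0)
not p2: Gödel ¬ of 0.25 = 0 (operand ≠ 0)
(p1 ∧ not p2) = min(0.7, 0) = 0
(p2 ∨ p1) = max(0.25, 0.7) = 0.7
((p1 ∧ not p2) → (p2 ∨ p1)): 0 ≤ 0.7, so result = 1
(not not ((p1 ∨ p1) → (p2 → ((p2 → p2) → p3))) ∨ ((p1 ∧ not p2) → (p2 ∨ p1))) = max(1, 1) = 1
((not not ((p1 ∨ p1) → (p2 → ((p2 → p2) → p3))) ∨ ((p1 ∧ not p2) → (p2 ∨ p1))) ∧ p2) = min(1, 0.25) = 0.25
(p1 ∧ ((not not ((p1 ∨ p1) → (p2 → ((p2 → p2) → p3))) ∨ ((p1 ∧ not p2) → (p2 ∨ p1))) ∧ p2)) = min(0.7, 0.25) = 0.25

0.25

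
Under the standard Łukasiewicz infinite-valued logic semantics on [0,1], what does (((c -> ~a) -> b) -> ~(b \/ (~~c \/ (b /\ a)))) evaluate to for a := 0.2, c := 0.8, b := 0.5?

~a: Łukasiewicz ¬ gives 1 − 0.2 = 0.8
(c -> ~a): min(1, 1 − 0.8 + 0.8) = 1
((c -> ~a) -> b): min(1, 1 − 1 + 0.5) = 0.5
~c: Łukasiewicz ¬ gives 1 − 0.8 = 0.2
~~c: Łukasiewicz ¬ gives 1 − 0.2 = 0.8
(b /\ a) = min(0.5, 0.2) = 0.2
(~~c \/ (b /\ a)) = max(0.8, 0.2) = 0.8
(b \/ (~~c \/ (b /\ a))) = max(0.5, 0.8) = 0.8
~(b \/ (~~c \/ (b /\ a))): Łukasiewicz ¬ gives 1 − 0.8 = 0.2
(((c -> ~a) -> b) -> ~(b \/ (~~c \/ (b /\ a)))): min(1, 1 − 0.5 + 0.2) = 0.7

0.70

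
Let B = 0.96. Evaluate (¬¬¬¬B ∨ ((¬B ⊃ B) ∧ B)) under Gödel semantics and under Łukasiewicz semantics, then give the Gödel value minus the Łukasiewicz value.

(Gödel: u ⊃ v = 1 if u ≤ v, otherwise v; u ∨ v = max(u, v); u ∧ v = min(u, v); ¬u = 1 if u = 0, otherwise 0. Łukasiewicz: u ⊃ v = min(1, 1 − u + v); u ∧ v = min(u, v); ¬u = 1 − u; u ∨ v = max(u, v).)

Gödel evaluation:
  ¬B: Gödel ¬ of 0.96 = 0 (operand ≠ 0)
  ¬¬B: Gödel ¬ of 0 = 1 (operand is 0)
  ¬¬¬B: Gödel ¬ of 1 = 0 (operand ≠ 0)
  ¬¬¬¬B: Gödel ¬ of 0 = 1 (operand is 0)
  ¬B: Gödel ¬ of 0.96 = 0 (operand ≠ 0)
  (¬B ⊃ B): 0 ≤ 0.96, so result = 1
  ((¬B ⊃ B) ∧ B) = min(1, 0.96) = 0.96
  (¬¬¬¬B ∨ ((¬B ⊃ B) ∧ B)) = max(1, 0.96) = 1
  Gödel value = 1
Łukasiewicz evaluation:
  ¬B: Łukasiewicz ¬ gives 1 − 0.96 = 0.04
  ¬¬B: Łukasiewicz ¬ gives 1 − 0.04 = 0.96
  ¬¬¬B: Łukasiewicz ¬ gives 1 − 0.96 = 0.04
  ¬¬¬¬B: Łukasiewicz ¬ gives 1 − 0.04 = 0.96
  ¬B: Łukasiewicz ¬ gives 1 − 0.96 = 0.04
  (¬B ⊃ B): min(1, 1 − 0.04 + 0.96) = 1
  ((¬B ⊃ B) ∧ B) = min(1, 0.96) = 0.96
  (¬¬¬¬B ∨ ((¬B ⊃ B) ∧ B)) = max(0.96, 0.96) = 0.96
  Łukasiewicz value = 0.96
Difference: 1 − 0.96 = 0.04

0.04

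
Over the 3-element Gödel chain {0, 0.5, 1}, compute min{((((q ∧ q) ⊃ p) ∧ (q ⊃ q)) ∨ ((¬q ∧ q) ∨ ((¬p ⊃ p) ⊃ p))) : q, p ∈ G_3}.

The minimum is attained at q = 1, p = 0.5:
  (q ∧ q) = min(1, 1) = 1
  ((q ∧ q) ⊃ p): 1 > 0.5, so result = 0.5
  (q ⊃ q): 1 ≤ 1, so result = 1
  (((q ∧ q) ⊃ p) ∧ (q ⊃ q)) = min(0.5, 1) = 0.5
  ¬q: Gödel ¬ of 1 = 0 (operand ≠ 0)
  (¬q ∧ q) = min(0, 1) = 0
  ¬p: Gödel ¬ of 0.5 = 0 (operand ≠ 0)
  (¬p ⊃ p): 0 ≤ 0.5, so result = 1
  ((¬p ⊃ p) ⊃ p): 1 > 0.5, so result = 0.5
  ((¬q ∧ q) ∨ ((¬p ⊃ p) ⊃ p)) = max(0, 0.5) = 0.5
  ((((q ∧ q) ⊃ p) ∧ (q ⊃ q)) ∨ ((¬q ∧ q) ∨ ((¬p ⊃ p) ⊃ p))) = max(0.5, 0.5) = 0.5
Checking all 9 assignments confirms none give a value below 0.50.

0.50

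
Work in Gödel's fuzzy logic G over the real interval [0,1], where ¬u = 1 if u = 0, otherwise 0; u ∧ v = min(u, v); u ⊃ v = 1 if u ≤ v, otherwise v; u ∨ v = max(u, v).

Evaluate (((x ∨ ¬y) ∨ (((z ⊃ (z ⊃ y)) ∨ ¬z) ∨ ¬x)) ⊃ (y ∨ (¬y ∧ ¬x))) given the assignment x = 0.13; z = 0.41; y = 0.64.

¬y: Gödel ¬ of 0.64 = 0 (operand ≠ 0)
(x ∨ ¬y) = max(0.13, 0) = 0.13
(z ⊃ y): 0.41 ≤ 0.64, so result = 1
(z ⊃ (z ⊃ y)): 0.41 ≤ 1, so result = 1
¬z: Gödel ¬ of 0.41 = 0 (operand ≠ 0)
((z ⊃ (z ⊃ y)) ∨ ¬z) = max(1, 0) = 1
¬x: Gödel ¬ of 0.13 = 0 (operand ≠ 0)
(((z ⊃ (z ⊃ y)) ∨ ¬z) ∨ ¬x) = max(1, 0) = 1
((x ∨ ¬y) ∨ (((z ⊃ (z ⊃ y)) ∨ ¬z) ∨ ¬x)) = max(0.13, 1) = 1
¬y: Gödel ¬ of 0.64 = 0 (operand ≠ 0)
¬x: Gödel ¬ of 0.13 = 0 (operand ≠ 0)
(¬y ∧ ¬x) = min(0, 0) = 0
(y ∨ (¬y ∧ ¬x)) = max(0.64, 0) = 0.64
(((x ∨ ¬y) ∨ (((z ⊃ (z ⊃ y)) ∨ ¬z) ∨ ¬x)) ⊃ (y ∨ (¬y ∧ ¬x))): 1 > 0.64, so result = 0.64

0.64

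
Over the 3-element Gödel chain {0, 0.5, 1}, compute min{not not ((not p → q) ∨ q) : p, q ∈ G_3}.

0.00

The minimum is attained at p = 0, q = 0:
  not p: Gödel ¬ of 0 = 1 (operand is 0)
  (not p → q): 1 > 0, so result = 0
  ((not p → q) ∨ q) = max(0, 0) = 0
  not ((not p → q) ∨ q): Gödel ¬ of 0 = 1 (operand is 0)
  not not ((not p → q) ∨ q): Gödel ¬ of 1 = 0 (operand ≠ 0)
Checking all 9 assignments confirms none give a value below 0.00.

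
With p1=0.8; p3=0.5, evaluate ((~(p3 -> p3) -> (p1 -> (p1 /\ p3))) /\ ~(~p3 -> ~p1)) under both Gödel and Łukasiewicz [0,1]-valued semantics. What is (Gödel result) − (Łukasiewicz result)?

Gödel evaluation:
  (p3 -> p3): 0.5 ≤ 0.5, so result = 1
  ~(p3 -> p3): Gödel ¬ of 1 = 0 (operand ≠ 0)
  (p1 /\ p3) = min(0.8, 0.5) = 0.5
  (p1 -> (p1 /\ p3)): 0.8 > 0.5, so result = 0.5
  (~(p3 -> p3) -> (p1 -> (p1 /\ p3))): 0 ≤ 0.5, so result = 1
  ~p3: Gödel ¬ of 0.5 = 0 (operand ≠ 0)
  ~p1: Gödel ¬ of 0.8 = 0 (operand ≠ 0)
  (~p3 -> ~p1): 0 ≤ 0, so result = 1
  ~(~p3 -> ~p1): Gödel ¬ of 1 = 0 (operand ≠ 0)
  ((~(p3 -> p3) -> (p1 -> (p1 /\ p3))) /\ ~(~p3 -> ~p1)) = min(1, 0) = 0
  Gödel value = 0
Łukasiewicz evaluation:
  (p3 -> p3): min(1, 1 − 0.5 + 0.5) = 1
  ~(p3 -> p3): Łukasiewicz ¬ gives 1 − 1 = 0
  (p1 /\ p3) = min(0.8, 0.5) = 0.5
  (p1 -> (p1 /\ p3)): min(1, 1 − 0.8 + 0.5) = 0.7
  (~(p3 -> p3) -> (p1 -> (p1 /\ p3))): min(1, 1 − 0 + 0.7) = 1
  ~p3: Łukasiewicz ¬ gives 1 − 0.5 = 0.5
  ~p1: Łukasiewicz ¬ gives 1 − 0.8 = 0.2
  (~p3 -> ~p1): min(1, 1 − 0.5 + 0.2) = 0.7
  ~(~p3 -> ~p1): Łukasiewicz ¬ gives 1 − 0.7 = 0.3
  ((~(p3 -> p3) -> (p1 -> (p1 /\ p3))) /\ ~(~p3 -> ~p1)) = min(1, 0.3) = 0.3
  Łukasiewicz value = 0.3
Difference: 0 − 0.3 = -0.30

-0.30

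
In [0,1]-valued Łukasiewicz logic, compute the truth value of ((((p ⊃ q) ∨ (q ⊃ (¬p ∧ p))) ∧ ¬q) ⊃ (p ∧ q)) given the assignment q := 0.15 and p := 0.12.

0.27

(p ⊃ q): min(1, 1 − 0.12 + 0.15) = 1
¬p: Łukasiewicz ¬ gives 1 − 0.12 = 0.88
(¬p ∧ p) = min(0.88, 0.12) = 0.12
(q ⊃ (¬p ∧ p)): min(1, 1 − 0.15 + 0.12) = 0.97
((p ⊃ q) ∨ (q ⊃ (¬p ∧ p))) = max(1, 0.97) = 1
¬q: Łukasiewicz ¬ gives 1 − 0.15 = 0.85
(((p ⊃ q) ∨ (q ⊃ (¬p ∧ p))) ∧ ¬q) = min(1, 0.85) = 0.85
(p ∧ q) = min(0.12, 0.15) = 0.12
((((p ⊃ q) ∨ (q ⊃ (¬p ∧ p))) ∧ ¬q) ⊃ (p ∧ q)): min(1, 1 − 0.85 + 0.12) = 0.27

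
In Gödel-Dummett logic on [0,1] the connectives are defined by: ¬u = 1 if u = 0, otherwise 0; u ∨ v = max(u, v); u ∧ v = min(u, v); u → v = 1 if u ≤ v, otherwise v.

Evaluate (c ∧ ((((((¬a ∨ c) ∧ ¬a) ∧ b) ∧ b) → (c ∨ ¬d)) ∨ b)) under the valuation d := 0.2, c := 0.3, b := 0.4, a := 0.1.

¬a: Gödel ¬ of 0.1 = 0 (operand ≠ 0)
(¬a ∨ c) = max(0, 0.3) = 0.3
¬a: Gödel ¬ of 0.1 = 0 (operand ≠ 0)
((¬a ∨ c) ∧ ¬a) = min(0.3, 0) = 0
(((¬a ∨ c) ∧ ¬a) ∧ b) = min(0, 0.4) = 0
((((¬a ∨ c) ∧ ¬a) ∧ b) ∧ b) = min(0, 0.4) = 0
¬d: Gödel ¬ of 0.2 = 0 (operand ≠ 0)
(c ∨ ¬d) = max(0.3, 0) = 0.3
(((((¬a ∨ c) ∧ ¬a) ∧ b) ∧ b) → (c ∨ ¬d)): 0 ≤ 0.3, so result = 1
((((((¬a ∨ c) ∧ ¬a) ∧ b) ∧ b) → (c ∨ ¬d)) ∨ b) = max(1, 0.4) = 1
(c ∧ ((((((¬a ∨ c) ∧ ¬a) ∧ b) ∧ b) → (c ∨ ¬d)) ∨ b)) = min(0.3, 1) = 0.3

0.30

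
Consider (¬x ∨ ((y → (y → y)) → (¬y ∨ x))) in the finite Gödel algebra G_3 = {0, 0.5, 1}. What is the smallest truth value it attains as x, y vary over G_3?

The minimum is attained at x = 0.5, y = 0.5:
  ¬x: Gödel ¬ of 0.5 = 0 (operand ≠ 0)
  (y → y): 0.5 ≤ 0.5, so result = 1
  (y → (y → y)): 0.5 ≤ 1, so result = 1
  ¬y: Gödel ¬ of 0.5 = 0 (operand ≠ 0)
  (¬y ∨ x) = max(0, 0.5) = 0.5
  ((y → (y → y)) → (¬y ∨ x)): 1 > 0.5, so result = 0.5
  (¬x ∨ ((y → (y → y)) → (¬y ∨ x))) = max(0, 0.5) = 0.5
Checking all 9 assignments confirms none give a value below 0.50.

0.50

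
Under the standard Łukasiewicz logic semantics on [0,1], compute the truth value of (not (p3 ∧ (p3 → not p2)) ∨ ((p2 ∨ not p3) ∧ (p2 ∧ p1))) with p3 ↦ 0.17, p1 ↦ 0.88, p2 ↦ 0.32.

0.83

not p2: Łukasiewicz ¬ gives 1 − 0.32 = 0.68
(p3 → not p2): min(1, 1 − 0.17 + 0.68) = 1
(p3 ∧ (p3 → not p2)) = min(0.17, 1) = 0.17
not (p3 ∧ (p3 → not p2)): Łukasiewicz ¬ gives 1 − 0.17 = 0.83
not p3: Łukasiewicz ¬ gives 1 − 0.17 = 0.83
(p2 ∨ not p3) = max(0.32, 0.83) = 0.83
(p2 ∧ p1) = min(0.32, 0.88) = 0.32
((p2 ∨ not p3) ∧ (p2 ∧ p1)) = min(0.83, 0.32) = 0.32
(not (p3 ∧ (p3 → not p2)) ∨ ((p2 ∨ not p3) ∧ (p2 ∧ p1))) = max(0.83, 0.32) = 0.83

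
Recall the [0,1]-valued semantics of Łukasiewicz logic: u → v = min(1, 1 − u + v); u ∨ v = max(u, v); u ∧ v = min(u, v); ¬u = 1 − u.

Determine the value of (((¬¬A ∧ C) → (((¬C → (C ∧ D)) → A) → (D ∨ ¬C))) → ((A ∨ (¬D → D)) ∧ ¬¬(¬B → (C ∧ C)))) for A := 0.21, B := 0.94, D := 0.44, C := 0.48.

0.88

¬A: Łukasiewicz ¬ gives 1 − 0.21 = 0.79
¬¬A: Łukasiewicz ¬ gives 1 − 0.79 = 0.21
(¬¬A ∧ C) = min(0.21, 0.48) = 0.21
¬C: Łukasiewicz ¬ gives 1 − 0.48 = 0.52
(C ∧ D) = min(0.48, 0.44) = 0.44
(¬C → (C ∧ D)): min(1, 1 − 0.52 + 0.44) = 0.92
((¬C → (C ∧ D)) → A): min(1, 1 − 0.92 + 0.21) = 0.29
¬C: Łukasiewicz ¬ gives 1 − 0.48 = 0.52
(D ∨ ¬C) = max(0.44, 0.52) = 0.52
(((¬C → (C ∧ D)) → A) → (D ∨ ¬C)): min(1, 1 − 0.29 + 0.52) = 1
((¬¬A ∧ C) → (((¬C → (C ∧ D)) → A) → (D ∨ ¬C))): min(1, 1 − 0.21 + 1) = 1
¬D: Łukasiewicz ¬ gives 1 − 0.44 = 0.56
(¬D → D): min(1, 1 − 0.56 + 0.44) = 0.88
(A ∨ (¬D → D)) = max(0.21, 0.88) = 0.88
¬B: Łukasiewicz ¬ gives 1 − 0.94 = 0.06
(C ∧ C) = min(0.48, 0.48) = 0.48
(¬B → (C ∧ C)): min(1, 1 − 0.06 + 0.48) = 1
¬(¬B → (C ∧ C)): Łukasiewicz ¬ gives 1 − 1 = 0
¬¬(¬B → (C ∧ C)): Łukasiewicz ¬ gives 1 − 0 = 1
((A ∨ (¬D → D)) ∧ ¬¬(¬B → (C ∧ C))) = min(0.88, 1) = 0.88
(((¬¬A ∧ C) → (((¬C → (C ∧ D)) → A) → (D ∨ ¬C))) → ((A ∨ (¬D → D)) ∧ ¬¬(¬B → (C ∧ C)))): min(1, 1 − 1 + 0.88) = 0.88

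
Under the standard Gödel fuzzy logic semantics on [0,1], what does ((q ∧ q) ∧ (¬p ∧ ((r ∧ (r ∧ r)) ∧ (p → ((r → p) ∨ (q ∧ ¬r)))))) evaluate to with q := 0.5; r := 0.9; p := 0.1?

(q ∧ q) = min(0.5, 0.5) = 0.5
¬p: Gödel ¬ of 0.1 = 0 (operand ≠ 0)
(r ∧ r) = min(0.9, 0.9) = 0.9
(r ∧ (r ∧ r)) = min(0.9, 0.9) = 0.9
(r → p): 0.9 > 0.1, so result = 0.1
¬r: Gödel ¬ of 0.9 = 0 (operand ≠ 0)
(q ∧ ¬r) = min(0.5, 0) = 0
((r → p) ∨ (q ∧ ¬r)) = max(0.1, 0) = 0.1
(p → ((r → p) ∨ (q ∧ ¬r))): 0.1 ≤ 0.1, so result = 1
((r ∧ (r ∧ r)) ∧ (p → ((r → p) ∨ (q ∧ ¬r)))) = min(0.9, 1) = 0.9
(¬p ∧ ((r ∧ (r ∧ r)) ∧ (p → ((r → p) ∨ (q ∧ ¬r))))) = min(0, 0.9) = 0
((q ∧ q) ∧ (¬p ∧ ((r ∧ (r ∧ r)) ∧ (p → ((r → p) ∨ (q ∧ ¬r)))))) = min(0.5, 0) = 0

0.00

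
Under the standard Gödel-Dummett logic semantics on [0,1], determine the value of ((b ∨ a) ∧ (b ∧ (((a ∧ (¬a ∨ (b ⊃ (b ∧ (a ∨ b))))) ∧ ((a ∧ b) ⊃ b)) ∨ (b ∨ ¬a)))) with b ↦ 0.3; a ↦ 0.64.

0.30

(b ∨ a) = max(0.3, 0.64) = 0.64
¬a: Gödel ¬ of 0.64 = 0 (operand ≠ 0)
(a ∨ b) = max(0.64, 0.3) = 0.64
(b ∧ (a ∨ b)) = min(0.3, 0.64) = 0.3
(b ⊃ (b ∧ (a ∨ b))): 0.3 ≤ 0.3, so result = 1
(¬a ∨ (b ⊃ (b ∧ (a ∨ b)))) = max(0, 1) = 1
(a ∧ (¬a ∨ (b ⊃ (b ∧ (a ∨ b))))) = min(0.64, 1) = 0.64
(a ∧ b) = min(0.64, 0.3) = 0.3
((a ∧ b) ⊃ b): 0.3 ≤ 0.3, so result = 1
((a ∧ (¬a ∨ (b ⊃ (b ∧ (a ∨ b))))) ∧ ((a ∧ b) ⊃ b)) = min(0.64, 1) = 0.64
¬a: Gödel ¬ of 0.64 = 0 (operand ≠ 0)
(b ∨ ¬a) = max(0.3, 0) = 0.3
(((a ∧ (¬a ∨ (b ⊃ (b ∧ (a ∨ b))))) ∧ ((a ∧ b) ⊃ b)) ∨ (b ∨ ¬a)) = max(0.64, 0.3) = 0.64
(b ∧ (((a ∧ (¬a ∨ (b ⊃ (b ∧ (a ∨ b))))) ∧ ((a ∧ b) ⊃ b)) ∨ (b ∨ ¬a))) = min(0.3, 0.64) = 0.3
((b ∨ a) ∧ (b ∧ (((a ∧ (¬a ∨ (b ⊃ (b ∧ (a ∨ b))))) ∧ ((a ∧ b) ⊃ b)) ∨ (b ∨ ¬a)))) = min(0.64, 0.3) = 0.3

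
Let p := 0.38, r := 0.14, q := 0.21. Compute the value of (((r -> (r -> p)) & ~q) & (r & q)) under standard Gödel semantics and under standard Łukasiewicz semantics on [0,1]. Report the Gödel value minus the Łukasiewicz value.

Gödel evaluation:
  (r -> p): 0.14 ≤ 0.38, so result = 1
  (r -> (r -> p)): 0.14 ≤ 1, so result = 1
  ~q: Gödel ¬ of 0.21 = 0 (operand ≠ 0)
  ((r -> (r -> p)) & ~q) = min(1, 0) = 0
  (r & q) = min(0.14, 0.21) = 0.14
  (((r -> (r -> p)) & ~q) & (r & q)) = min(0, 0.14) = 0
  Gödel value = 0
Łukasiewicz evaluation:
  (r -> p): min(1, 1 − 0.14 + 0.38) = 1
  (r -> (r -> p)): min(1, 1 − 0.14 + 1) = 1
  ~q: Łukasiewicz ¬ gives 1 − 0.21 = 0.79
  ((r -> (r -> p)) & ~q) = min(1, 0.79) = 0.79
  (r & q) = min(0.14, 0.21) = 0.14
  (((r -> (r -> p)) & ~q) & (r & q)) = min(0.79, 0.14) = 0.14
  Łukasiewicz value = 0.14
Difference: 0 − 0.14 = -0.14

-0.14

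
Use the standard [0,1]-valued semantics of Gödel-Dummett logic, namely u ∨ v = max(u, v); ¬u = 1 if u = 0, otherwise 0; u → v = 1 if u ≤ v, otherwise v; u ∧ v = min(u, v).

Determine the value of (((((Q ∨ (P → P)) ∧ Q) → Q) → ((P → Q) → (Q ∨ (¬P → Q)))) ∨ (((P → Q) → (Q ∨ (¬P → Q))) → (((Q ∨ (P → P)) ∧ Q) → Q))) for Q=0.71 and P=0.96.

(P → P): 0.96 ≤ 0.96, so result = 1
(Q ∨ (P → P)) = max(0.71, 1) = 1
((Q ∨ (P → P)) ∧ Q) = min(1, 0.71) = 0.71
(((Q ∨ (P → P)) ∧ Q) → Q): 0.71 ≤ 0.71, so result = 1
(P → Q): 0.96 > 0.71, so result = 0.71
¬P: Gödel ¬ of 0.96 = 0 (operand ≠ 0)
(¬P → Q): 0 ≤ 0.71, so result = 1
(Q ∨ (¬P → Q)) = max(0.71, 1) = 1
((P → Q) → (Q ∨ (¬P → Q))): 0.71 ≤ 1, so result = 1
((((Q ∨ (P → P)) ∧ Q) → Q) → ((P → Q) → (Q ∨ (¬P → Q)))): 1 ≤ 1, so result = 1
(P → Q): 0.96 > 0.71, so result = 0.71
¬P: Gödel ¬ of 0.96 = 0 (operand ≠ 0)
(¬P → Q): 0 ≤ 0.71, so result = 1
(Q ∨ (¬P → Q)) = max(0.71, 1) = 1
((P → Q) → (Q ∨ (¬P → Q))): 0.71 ≤ 1, so result = 1
(P → P): 0.96 ≤ 0.96, so result = 1
(Q ∨ (P → P)) = max(0.71, 1) = 1
((Q ∨ (P → P)) ∧ Q) = min(1, 0.71) = 0.71
(((Q ∨ (P → P)) ∧ Q) → Q): 0.71 ≤ 0.71, so result = 1
(((P → Q) → (Q ∨ (¬P → Q))) → (((Q ∨ (P → P)) ∧ Q) → Q)): 1 ≤ 1, so result = 1
(((((Q ∨ (P → P)) ∧ Q) → Q) → ((P → Q) → (Q ∨ (¬P → Q)))) ∨ (((P → Q) → (Q ∨ (¬P → Q))) → (((Q ∨ (P → P)) ∧ Q) → Q))) = max(1, 1) = 1

1.00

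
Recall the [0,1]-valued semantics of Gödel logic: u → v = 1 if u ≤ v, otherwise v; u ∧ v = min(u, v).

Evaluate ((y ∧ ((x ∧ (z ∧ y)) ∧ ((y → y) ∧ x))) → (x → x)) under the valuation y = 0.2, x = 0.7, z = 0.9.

1.00

(z ∧ y) = min(0.9, 0.2) = 0.2
(x ∧ (z ∧ y)) = min(0.7, 0.2) = 0.2
(y → y): 0.2 ≤ 0.2, so result = 1
((y → y) ∧ x) = min(1, 0.7) = 0.7
((x ∧ (z ∧ y)) ∧ ((y → y) ∧ x)) = min(0.2, 0.7) = 0.2
(y ∧ ((x ∧ (z ∧ y)) ∧ ((y → y) ∧ x))) = min(0.2, 0.2) = 0.2
(x → x): 0.7 ≤ 0.7, so result = 1
((y ∧ ((x ∧ (z ∧ y)) ∧ ((y → y) ∧ x))) → (x → x)): 0.2 ≤ 1, so result = 1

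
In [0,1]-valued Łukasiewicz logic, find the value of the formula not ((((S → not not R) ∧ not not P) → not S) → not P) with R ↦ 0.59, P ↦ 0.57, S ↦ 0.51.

not R: Łukasiewicz ¬ gives 1 − 0.59 = 0.41
not not R: Łukasiewicz ¬ gives 1 − 0.41 = 0.59
(S → not not R): min(1, 1 − 0.51 + 0.59) = 1
not P: Łukasiewicz ¬ gives 1 − 0.57 = 0.43
not not P: Łukasiewicz ¬ gives 1 − 0.43 = 0.57
((S → not not R) ∧ not not P) = min(1, 0.57) = 0.57
not S: Łukasiewicz ¬ gives 1 − 0.51 = 0.49
(((S → not not R) ∧ not not P) → not S): min(1, 1 − 0.57 + 0.49) = 0.92
not P: Łukasiewicz ¬ gives 1 − 0.57 = 0.43
((((S → not not R) ∧ not not P) → not S) → not P): min(1, 1 − 0.92 + 0.43) = 0.51
not ((((S → not not R) ∧ not not P) → not S) → not P): Łukasiewicz ¬ gives 1 − 0.51 = 0.49

0.49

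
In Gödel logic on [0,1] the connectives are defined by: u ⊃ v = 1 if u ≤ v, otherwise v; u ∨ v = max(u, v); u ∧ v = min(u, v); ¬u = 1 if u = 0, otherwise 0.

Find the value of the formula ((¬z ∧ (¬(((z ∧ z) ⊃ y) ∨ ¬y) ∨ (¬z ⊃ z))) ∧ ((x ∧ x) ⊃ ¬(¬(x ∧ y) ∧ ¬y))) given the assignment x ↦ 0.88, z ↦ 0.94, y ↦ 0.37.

0.00

¬z: Gödel ¬ of 0.94 = 0 (operand ≠ 0)
(z ∧ z) = min(0.94, 0.94) = 0.94
((z ∧ z) ⊃ y): 0.94 > 0.37, so result = 0.37
¬y: Gödel ¬ of 0.37 = 0 (operand ≠ 0)
(((z ∧ z) ⊃ y) ∨ ¬y) = max(0.37, 0) = 0.37
¬(((z ∧ z) ⊃ y) ∨ ¬y): Gödel ¬ of 0.37 = 0 (operand ≠ 0)
¬z: Gödel ¬ of 0.94 = 0 (operand ≠ 0)
(¬z ⊃ z): 0 ≤ 0.94, so result = 1
(¬(((z ∧ z) ⊃ y) ∨ ¬y) ∨ (¬z ⊃ z)) = max(0, 1) = 1
(¬z ∧ (¬(((z ∧ z) ⊃ y) ∨ ¬y) ∨ (¬z ⊃ z))) = min(0, 1) = 0
(x ∧ x) = min(0.88, 0.88) = 0.88
(x ∧ y) = min(0.88, 0.37) = 0.37
¬(x ∧ y): Gödel ¬ of 0.37 = 0 (operand ≠ 0)
¬y: Gödel ¬ of 0.37 = 0 (operand ≠ 0)
(¬(x ∧ y) ∧ ¬y) = min(0, 0) = 0
¬(¬(x ∧ y) ∧ ¬y): Gödel ¬ of 0 = 1 (operand is 0)
((x ∧ x) ⊃ ¬(¬(x ∧ y) ∧ ¬y)): 0.88 ≤ 1, so result = 1
((¬z ∧ (¬(((z ∧ z) ⊃ y) ∨ ¬y) ∨ (¬z ⊃ z))) ∧ ((x ∧ x) ⊃ ¬(¬(x ∧ y) ∧ ¬y))) = min(0, 1) = 0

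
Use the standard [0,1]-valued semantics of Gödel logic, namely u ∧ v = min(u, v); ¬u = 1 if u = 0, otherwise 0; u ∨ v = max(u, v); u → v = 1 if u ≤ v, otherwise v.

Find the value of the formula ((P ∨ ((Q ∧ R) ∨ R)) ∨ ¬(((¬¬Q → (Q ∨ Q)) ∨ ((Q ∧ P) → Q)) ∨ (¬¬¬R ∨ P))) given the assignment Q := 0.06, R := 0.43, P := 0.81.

(Q ∧ R) = min(0.06, 0.43) = 0.06
((Q ∧ R) ∨ R) = max(0.06, 0.43) = 0.43
(P ∨ ((Q ∧ R) ∨ R)) = max(0.81, 0.43) = 0.81
¬Q: Gödel ¬ of 0.06 = 0 (operand ≠ 0)
¬¬Q: Gödel ¬ of 0 = 1 (operand is 0)
(Q ∨ Q) = max(0.06, 0.06) = 0.06
(¬¬Q → (Q ∨ Q)): 1 > 0.06, so result = 0.06
(Q ∧ P) = min(0.06, 0.81) = 0.06
((Q ∧ P) → Q): 0.06 ≤ 0.06, so result = 1
((¬¬Q → (Q ∨ Q)) ∨ ((Q ∧ P) → Q)) = max(0.06, 1) = 1
¬R: Gödel ¬ of 0.43 = 0 (operand ≠ 0)
¬¬R: Gödel ¬ of 0 = 1 (operand is 0)
¬¬¬R: Gödel ¬ of 1 = 0 (operand ≠ 0)
(¬¬¬R ∨ P) = max(0, 0.81) = 0.81
(((¬¬Q → (Q ∨ Q)) ∨ ((Q ∧ P) → Q)) ∨ (¬¬¬R ∨ P)) = max(1, 0.81) = 1
¬(((¬¬Q → (Q ∨ Q)) ∨ ((Q ∧ P) → Q)) ∨ (¬¬¬R ∨ P)): Gödel ¬ of 1 = 0 (operand ≠ 0)
((P ∨ ((Q ∧ R) ∨ R)) ∨ ¬(((¬¬Q → (Q ∨ Q)) ∨ ((Q ∧ P) → Q)) ∨ (¬¬¬R ∨ P))) = max(0.81, 0) = 0.81

0.81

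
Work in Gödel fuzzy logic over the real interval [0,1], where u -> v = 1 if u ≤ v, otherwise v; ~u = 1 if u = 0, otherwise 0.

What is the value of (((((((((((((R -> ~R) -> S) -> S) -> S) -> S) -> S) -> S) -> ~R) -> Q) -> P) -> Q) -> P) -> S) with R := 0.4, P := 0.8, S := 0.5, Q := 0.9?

~R: Gödel ¬ of 0.4 = 0 (operand ≠ 0)
(R -> ~R): 0.4 > 0, so result = 0
((R -> ~R) -> S): 0 ≤ 0.5, so result = 1
(((R -> ~R) -> S) -> S): 1 > 0.5, so result = 0.5
((((R -> ~R) -> S) -> S) -> S): 0.5 ≤ 0.5, so result = 1
(((((R -> ~R) -> S) -> S) -> S) -> S): 1 > 0.5, so result = 0.5
((((((R -> ~R) -> S) -> S) -> S) -> S) -> S): 0.5 ≤ 0.5, so result = 1
(((((((R -> ~R) -> S) -> S) -> S) -> S) -> S) -> S): 1 > 0.5, so result = 0.5
~R: Gödel ¬ of 0.4 = 0 (operand ≠ 0)
((((((((R -> ~R) -> S) -> S) -> S) -> S) -> S) -> S) -> ~R): 0.5 > 0, so result = 0
(((((((((R -> ~R) -> S) -> S) -> S) -> S) -> S) -> S) -> ~R) -> Q): 0 ≤ 0.9, so result = 1
((((((((((R -> ~R) -> S) -> S) -> S) -> S) -> S) -> S) -> ~R) -> Q) -> P): 1 > 0.8, so result = 0.8
(((((((((((R -> ~R) -> S) -> S) -> S) -> S) -> S) -> S) -> ~R) -> Q) -> P) -> Q): 0.8 ≤ 0.9, so result = 1
((((((((((((R -> ~R) -> S) -> S) -> S) -> S) -> S) -> S) -> ~R) -> Q) -> P) -> Q) -> P): 1 > 0.8, so result = 0.8
(((((((((((((R -> ~R) -> S) -> S) -> S) -> S) -> S) -> S) -> ~R) -> Q) -> P) -> Q) -> P) -> S): 0.8 > 0.5, so result = 0.5

0.50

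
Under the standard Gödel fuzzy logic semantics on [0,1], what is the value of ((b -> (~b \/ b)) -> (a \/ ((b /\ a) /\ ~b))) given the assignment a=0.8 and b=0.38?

~b: Gödel ¬ of 0.38 = 0 (operand ≠ 0)
(~b \/ b) = max(0, 0.38) = 0.38
(b -> (~b \/ b)): 0.38 ≤ 0.38, so result = 1
(b /\ a) = min(0.38, 0.8) = 0.38
~b: Gödel ¬ of 0.38 = 0 (operand ≠ 0)
((b /\ a) /\ ~b) = min(0.38, 0) = 0
(a \/ ((b /\ a) /\ ~b)) = max(0.8, 0) = 0.8
((b -> (~b \/ b)) -> (a \/ ((b /\ a) /\ ~b))): 1 > 0.8, so result = 0.8

0.80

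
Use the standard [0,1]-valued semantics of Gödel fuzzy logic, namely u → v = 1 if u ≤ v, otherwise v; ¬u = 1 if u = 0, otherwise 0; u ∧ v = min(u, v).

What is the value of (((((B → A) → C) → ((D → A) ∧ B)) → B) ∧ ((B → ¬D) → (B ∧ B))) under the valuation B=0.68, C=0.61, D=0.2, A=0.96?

(B → A): 0.68 ≤ 0.96, so result = 1
((B → A) → C): 1 > 0.61, so result = 0.61
(D → A): 0.2 ≤ 0.96, so result = 1
((D → A) ∧ B) = min(1, 0.68) = 0.68
(((B → A) → C) → ((D → A) ∧ B)): 0.61 ≤ 0.68, so result = 1
((((B → A) → C) → ((D → A) ∧ B)) → B): 1 > 0.68, so result = 0.68
¬D: Gödel ¬ of 0.2 = 0 (operand ≠ 0)
(B → ¬D): 0.68 > 0, so result = 0
(B ∧ B) = min(0.68, 0.68) = 0.68
((B → ¬D) → (B ∧ B)): 0 ≤ 0.68, so result = 1
(((((B → A) → C) → ((D → A) ∧ B)) → B) ∧ ((B → ¬D) → (B ∧ B))) = min(0.68, 1) = 0.68

0.68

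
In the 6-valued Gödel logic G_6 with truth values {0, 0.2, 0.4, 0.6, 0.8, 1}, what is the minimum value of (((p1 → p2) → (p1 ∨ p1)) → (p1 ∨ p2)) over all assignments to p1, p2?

The minimum is attained at p1 = 0.2, p2 = 0:
  (p1 → p2): 0.2 > 0, so result = 0
  (p1 ∨ p1) = max(0.2, 0.2) = 0.2
  ((p1 → p2) → (p1 ∨ p1)): 0 ≤ 0.2, so result = 1
  (p1 ∨ p2) = max(0.2, 0) = 0.2
  (((p1 → p2) → (p1 ∨ p1)) → (p1 ∨ p2)): 1 > 0.2, so result = 0.2
Checking all 36 assignments confirms none give a value below 0.20.

0.20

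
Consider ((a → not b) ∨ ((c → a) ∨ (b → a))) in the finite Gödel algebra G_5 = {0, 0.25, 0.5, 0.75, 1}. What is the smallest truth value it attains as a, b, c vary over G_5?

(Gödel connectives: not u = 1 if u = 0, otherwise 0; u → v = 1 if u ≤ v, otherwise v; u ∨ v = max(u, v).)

0.25

The minimum is attained at a = 0.25, b = 0.5, c = 0.5:
  not b: Gödel ¬ of 0.5 = 0 (operand ≠ 0)
  (a → not b): 0.25 > 0, so result = 0
  (c → a): 0.5 > 0.25, so result = 0.25
  (b → a): 0.5 > 0.25, so result = 0.25
  ((c → a) ∨ (b → a)) = max(0.25, 0.25) = 0.25
  ((a → not b) ∨ ((c → a) ∨ (b → a))) = max(0, 0.25) = 0.25
Checking all 125 assignments confirms none give a value below 0.25.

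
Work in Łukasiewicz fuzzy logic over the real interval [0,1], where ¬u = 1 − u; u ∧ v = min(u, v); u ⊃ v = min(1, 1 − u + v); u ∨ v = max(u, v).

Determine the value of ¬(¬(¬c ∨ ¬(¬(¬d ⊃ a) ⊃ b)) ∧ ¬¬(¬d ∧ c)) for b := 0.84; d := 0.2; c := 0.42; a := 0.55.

0.58

¬c: Łukasiewicz ¬ gives 1 − 0.42 = 0.58
¬d: Łukasiewicz ¬ gives 1 − 0.2 = 0.8
(¬d ⊃ a): min(1, 1 − 0.8 + 0.55) = 0.75
¬(¬d ⊃ a): Łukasiewicz ¬ gives 1 − 0.75 = 0.25
(¬(¬d ⊃ a) ⊃ b): min(1, 1 − 0.25 + 0.84) = 1
¬(¬(¬d ⊃ a) ⊃ b): Łukasiewicz ¬ gives 1 − 1 = 0
(¬c ∨ ¬(¬(¬d ⊃ a) ⊃ b)) = max(0.58, 0) = 0.58
¬(¬c ∨ ¬(¬(¬d ⊃ a) ⊃ b)): Łukasiewicz ¬ gives 1 − 0.58 = 0.42
¬d: Łukasiewicz ¬ gives 1 − 0.2 = 0.8
(¬d ∧ c) = min(0.8, 0.42) = 0.42
¬(¬d ∧ c): Łukasiewicz ¬ gives 1 − 0.42 = 0.58
¬¬(¬d ∧ c): Łukasiewicz ¬ gives 1 − 0.58 = 0.42
(¬(¬c ∨ ¬(¬(¬d ⊃ a) ⊃ b)) ∧ ¬¬(¬d ∧ c)) = min(0.42, 0.42) = 0.42
¬(¬(¬c ∨ ¬(¬(¬d ⊃ a) ⊃ b)) ∧ ¬¬(¬d ∧ c)): Łukasiewicz ¬ gives 1 − 0.42 = 0.58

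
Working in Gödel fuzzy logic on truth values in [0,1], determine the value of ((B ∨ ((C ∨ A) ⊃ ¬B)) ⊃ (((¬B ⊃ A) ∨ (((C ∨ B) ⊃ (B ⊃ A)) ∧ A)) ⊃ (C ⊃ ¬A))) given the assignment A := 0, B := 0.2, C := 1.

1.00

(C ∨ A) = max(1, 0) = 1
¬B: Gödel ¬ of 0.2 = 0 (operand ≠ 0)
((C ∨ A) ⊃ ¬B): 1 > 0, so result = 0
(B ∨ ((C ∨ A) ⊃ ¬B)) = max(0.2, 0) = 0.2
¬B: Gödel ¬ of 0.2 = 0 (operand ≠ 0)
(¬B ⊃ A): 0 ≤ 0, so result = 1
(C ∨ B) = max(1, 0.2) = 1
(B ⊃ A): 0.2 > 0, so result = 0
((C ∨ B) ⊃ (B ⊃ A)): 1 > 0, so result = 0
(((C ∨ B) ⊃ (B ⊃ A)) ∧ A) = min(0, 0) = 0
((¬B ⊃ A) ∨ (((C ∨ B) ⊃ (B ⊃ A)) ∧ A)) = max(1, 0) = 1
¬A: Gödel ¬ of 0 = 1 (operand is 0)
(C ⊃ ¬A): 1 ≤ 1, so result = 1
(((¬B ⊃ A) ∨ (((C ∨ B) ⊃ (B ⊃ A)) ∧ A)) ⊃ (C ⊃ ¬A)): 1 ≤ 1, so result = 1
((B ∨ ((C ∨ A) ⊃ ¬B)) ⊃ (((¬B ⊃ A) ∨ (((C ∨ B) ⊃ (B ⊃ A)) ∧ A)) ⊃ (C ⊃ ¬A))): 0.2 ≤ 1, so result = 1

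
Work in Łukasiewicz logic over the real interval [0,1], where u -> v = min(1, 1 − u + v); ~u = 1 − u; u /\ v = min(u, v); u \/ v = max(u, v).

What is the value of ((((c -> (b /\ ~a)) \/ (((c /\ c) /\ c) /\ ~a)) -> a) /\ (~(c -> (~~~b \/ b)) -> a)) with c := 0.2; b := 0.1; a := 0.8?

~a: Łukasiewicz ¬ gives 1 − 0.8 = 0.2
(b /\ ~a) = min(0.1, 0.2) = 0.1
(c -> (b /\ ~a)): min(1, 1 − 0.2 + 0.1) = 0.9
(c /\ c) = min(0.2, 0.2) = 0.2
((c /\ c) /\ c) = min(0.2, 0.2) = 0.2
~a: Łukasiewicz ¬ gives 1 − 0.8 = 0.2
(((c /\ c) /\ c) /\ ~a) = min(0.2, 0.2) = 0.2
((c -> (b /\ ~a)) \/ (((c /\ c) /\ c) /\ ~a)) = max(0.9, 0.2) = 0.9
(((c -> (b /\ ~a)) \/ (((c /\ c) /\ c) /\ ~a)) -> a): min(1, 1 − 0.9 + 0.8) = 0.9
~b: Łukasiewicz ¬ gives 1 − 0.1 = 0.9
~~b: Łukasiewicz ¬ gives 1 − 0.9 = 0.1
~~~b: Łukasiewicz ¬ gives 1 − 0.1 = 0.9
(~~~b \/ b) = max(0.9, 0.1) = 0.9
(c -> (~~~b \/ b)): min(1, 1 − 0.2 + 0.9) = 1
~(c -> (~~~b \/ b)): Łukasiewicz ¬ gives 1 − 1 = 0
(~(c -> (~~~b \/ b)) -> a): min(1, 1 − 0 + 0.8) = 1
((((c -> (b /\ ~a)) \/ (((c /\ c) /\ c) /\ ~a)) -> a) /\ (~(c -> (~~~b \/ b)) -> a)) = min(0.9, 1) = 0.9

0.90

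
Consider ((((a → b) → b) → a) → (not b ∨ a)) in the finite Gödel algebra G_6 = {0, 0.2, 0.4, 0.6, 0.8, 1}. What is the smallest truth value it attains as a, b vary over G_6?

0.20

The minimum is attained at a = 0.2, b = 0.2:
  (a → b): 0.2 ≤ 0.2, so result = 1
  ((a → b) → b): 1 > 0.2, so result = 0.2
  (((a → b) → b) → a): 0.2 ≤ 0.2, so result = 1
  not b: Gödel ¬ of 0.2 = 0 (operand ≠ 0)
  (not b ∨ a) = max(0, 0.2) = 0.2
  ((((a → b) → b) → a) → (not b ∨ a)): 1 > 0.2, so result = 0.2
Checking all 36 assignments confirms none give a value below 0.20.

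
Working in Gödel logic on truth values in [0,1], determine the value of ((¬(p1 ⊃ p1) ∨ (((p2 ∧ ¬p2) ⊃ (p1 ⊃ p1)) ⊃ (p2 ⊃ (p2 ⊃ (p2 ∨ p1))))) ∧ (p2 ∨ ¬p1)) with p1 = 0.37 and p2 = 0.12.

(p1 ⊃ p1): 0.37 ≤ 0.37, so result = 1
¬(p1 ⊃ p1): Gödel ¬ of 1 = 0 (operand ≠ 0)
¬p2: Gödel ¬ of 0.12 = 0 (operand ≠ 0)
(p2 ∧ ¬p2) = min(0.12, 0) = 0
(p1 ⊃ p1): 0.37 ≤ 0.37, so result = 1
((p2 ∧ ¬p2) ⊃ (p1 ⊃ p1)): 0 ≤ 1, so result = 1
(p2 ∨ p1) = max(0.12, 0.37) = 0.37
(p2 ⊃ (p2 ∨ p1)): 0.12 ≤ 0.37, so result = 1
(p2 ⊃ (p2 ⊃ (p2 ∨ p1))): 0.12 ≤ 1, so result = 1
(((p2 ∧ ¬p2) ⊃ (p1 ⊃ p1)) ⊃ (p2 ⊃ (p2 ⊃ (p2 ∨ p1)))): 1 ≤ 1, so result = 1
(¬(p1 ⊃ p1) ∨ (((p2 ∧ ¬p2) ⊃ (p1 ⊃ p1)) ⊃ (p2 ⊃ (p2 ⊃ (p2 ∨ p1))))) = max(0, 1) = 1
¬p1: Gödel ¬ of 0.37 = 0 (operand ≠ 0)
(p2 ∨ ¬p1) = max(0.12, 0) = 0.12
((¬(p1 ⊃ p1) ∨ (((p2 ∧ ¬p2) ⊃ (p1 ⊃ p1)) ⊃ (p2 ⊃ (p2 ⊃ (p2 ∨ p1))))) ∧ (p2 ∨ ¬p1)) = min(1, 0.12) = 0.12

0.12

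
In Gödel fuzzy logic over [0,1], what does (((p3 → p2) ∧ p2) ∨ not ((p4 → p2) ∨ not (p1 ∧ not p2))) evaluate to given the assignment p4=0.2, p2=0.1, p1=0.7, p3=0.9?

0.10

(p3 → p2): 0.9 > 0.1, so result = 0.1
((p3 → p2) ∧ p2) = min(0.1, 0.1) = 0.1
(p4 → p2): 0.2 > 0.1, so result = 0.1
not p2: Gödel ¬ of 0.1 = 0 (operand ≠ 0)
(p1 ∧ not p2) = min(0.7, 0) = 0
not (p1 ∧ not p2): Gödel ¬ of 0 = 1 (operand is 0)
((p4 → p2) ∨ not (p1 ∧ not p2)) = max(0.1, 1) = 1
not ((p4 → p2) ∨ not (p1 ∧ not p2)): Gödel ¬ of 1 = 0 (operand ≠ 0)
(((p3 → p2) ∧ p2) ∨ not ((p4 → p2) ∨ not (p1 ∧ not p2))) = max(0.1, 0) = 0.1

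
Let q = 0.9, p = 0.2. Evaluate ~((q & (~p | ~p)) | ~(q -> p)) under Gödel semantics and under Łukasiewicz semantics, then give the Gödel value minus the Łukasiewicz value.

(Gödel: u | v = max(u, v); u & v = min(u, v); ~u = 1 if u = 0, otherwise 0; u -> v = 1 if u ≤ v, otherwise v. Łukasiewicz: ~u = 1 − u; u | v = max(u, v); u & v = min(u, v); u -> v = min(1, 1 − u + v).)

0.80

Gödel evaluation:
  ~p: Gödel ¬ of 0.2 = 0 (operand ≠ 0)
  ~p: Gödel ¬ of 0.2 = 0 (operand ≠ 0)
  (~p | ~p) = max(0, 0) = 0
  (q & (~p | ~p)) = min(0.9, 0) = 0
  (q -> p): 0.9 > 0.2, so result = 0.2
  ~(q -> p): Gödel ¬ of 0.2 = 0 (operand ≠ 0)
  ((q & (~p | ~p)) | ~(q -> p)) = max(0, 0) = 0
  ~((q & (~p | ~p)) | ~(q -> p)): Gödel ¬ of 0 = 1 (operand is 0)
  Gödel value = 1
Łukasiewicz evaluation:
  ~p: Łukasiewicz ¬ gives 1 − 0.2 = 0.8
  ~p: Łukasiewicz ¬ gives 1 − 0.2 = 0.8
  (~p | ~p) = max(0.8, 0.8) = 0.8
  (q & (~p | ~p)) = min(0.9, 0.8) = 0.8
  (q -> p): min(1, 1 − 0.9 + 0.2) = 0.3
  ~(q -> p): Łukasiewicz ¬ gives 1 − 0.3 = 0.7
  ((q & (~p | ~p)) | ~(q -> p)) = max(0.8, 0.7) = 0.8
  ~((q & (~p | ~p)) | ~(q -> p)): Łukasiewicz ¬ gives 1 − 0.8 = 0.2
  Łukasiewicz value = 0.2
Difference: 1 − 0.2 = 0.80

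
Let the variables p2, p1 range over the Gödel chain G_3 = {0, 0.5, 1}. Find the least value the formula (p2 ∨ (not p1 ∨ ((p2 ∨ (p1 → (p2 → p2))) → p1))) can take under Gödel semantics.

The minimum is attained at p2 = 0, p1 = 0.5:
  not p1: Gödel ¬ of 0.5 = 0 (operand ≠ 0)
  (p2 → p2): 0 ≤ 0, so result = 1
  (p1 → (p2 → p2)): 0.5 ≤ 1, so result = 1
  (p2 ∨ (p1 → (p2 → p2))) = max(0, 1) = 1
  ((p2 ∨ (p1 → (p2 → p2))) → p1): 1 > 0.5, so result = 0.5
  (not p1 ∨ ((p2 ∨ (p1 → (p2 → p2))) → p1)) = max(0, 0.5) = 0.5
  (p2 ∨ (not p1 ∨ ((p2 ∨ (p1 → (p2 → p2))) → p1))) = max(0, 0.5) = 0.5
Checking all 9 assignments confirms none give a value below 0.50.

0.50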